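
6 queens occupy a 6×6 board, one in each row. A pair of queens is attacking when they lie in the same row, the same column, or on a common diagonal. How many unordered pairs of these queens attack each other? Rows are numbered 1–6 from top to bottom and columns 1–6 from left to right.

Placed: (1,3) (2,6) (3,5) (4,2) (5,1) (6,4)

Same diagonal: (1,3)–(3,5) (|1−3| = |3−5| = 2); (2,6)–(3,5) (|2−3| = |6−5| = 1); (4,2)–(5,1) (|4−5| = |2−1| = 1); (4,2)–(6,4) (|4−6| = |2−4| = 2).
Total attacking pairs: 4.

4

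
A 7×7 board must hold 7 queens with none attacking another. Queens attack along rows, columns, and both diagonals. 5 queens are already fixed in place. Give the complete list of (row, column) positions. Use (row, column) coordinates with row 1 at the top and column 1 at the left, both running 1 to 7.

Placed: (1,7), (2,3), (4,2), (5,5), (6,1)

(1,7) (2,3) (3,6) (4,2) (5,5) (6,1) (7,4)

Row 3: attacked by (1,7)→{5,7}; (2,3)→{2,3,4}; (4,2)→{1,2,3}; (5,5)→{3,5,7}; (6,1)→{1,4}. Safe: 6. Place at column 6.
Row 7: attacked by (1,7)→{1,7}; (2,3)→{3}; (3,6)→{2,6}; (4,2)→{2,5}; (5,5)→{3,5,7}; (6,1)→{1,2}. Safe: 4. Place at column 4.
Columns [7, 3, 6, 2, 5, 1, 4], r−c [-6, -1, -3, 2, 0, 5, 3], r+c [8, 5, 9, 6, 10, 7, 11] are all distinct, so no two queens attack.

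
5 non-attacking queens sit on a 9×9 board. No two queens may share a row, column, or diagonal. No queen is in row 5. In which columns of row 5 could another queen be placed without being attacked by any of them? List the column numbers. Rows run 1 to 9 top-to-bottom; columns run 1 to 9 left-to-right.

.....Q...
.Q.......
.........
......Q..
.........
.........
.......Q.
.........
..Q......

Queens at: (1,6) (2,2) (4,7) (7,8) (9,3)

(1,6) attacks row 5 at column 6 and diagonals 2.
(2,2) attacks row 5 at column 2 and diagonals 5.
(4,7) attacks row 5 at column 7 and diagonals 6, 8.
(7,8) attacks row 5 at column 8 and diagonals 6.
(9,3) attacks row 5 at column 3 and diagonals 7.
Attacked columns: {2, 3, 5, 6, 7, 8}. Safe: {1, 4, 9}.

columns 1, 4, 9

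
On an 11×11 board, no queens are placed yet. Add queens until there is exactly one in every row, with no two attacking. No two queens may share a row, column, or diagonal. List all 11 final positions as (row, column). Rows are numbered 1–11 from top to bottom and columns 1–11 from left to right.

(1,10) (2,7) (3,5) (4,3) (5,1) (6,9) (7,11) (8,6) (9,4) (10,2) (11,8)

Row 1: Safe: 1, 2, 3, 4, 5, 6, 7, 8, 9, 10, 11. Place at column 10.
Row 2: attacked by (1,10)→{9,10,11}. Safe: 1, 2, 3, 4, 5, 6, 7, 8. Place at column 7.
Row 3: attacked by (1,10)→{8,10}; (2,7)→{6,7,8}. Safe: 1, 2, 3, 4, 5, 9, 11. Place at column 5.
Row 4: attacked by (1,10)→{7,10}; (2,7)→{5,7,9}; (3,5)→{4,5,6}. Safe: 1, 2, 3, 8, 11. Place at column 3.
Row 5: attacked by (1,10)→{6,10}; (2,7)→{4,7,10}; (3,5)→{3,5,7}; (4,3)→{2,3,4}. Safe: 1, 8, 9, 11. Place at column 1.
Row 6: attacked by (1,10)→{5,10}; (2,7)→{3,7,11}; (3,5)→{2,5,8}; (4,3)→{1,3,5}; (5,1)→{1,2}. Safe: 4, 6, 9. Place at column 9.
Row 7: attacked by (1,10)→{4,10}; (2,7)→{2,7}; (3,5)→{1,5,9}; (4,3)→{3,6}; (5,1)→{1,3}; (6,9)→{8,9,10}. Safe: 11. Place at column 11.
Row 8: attacked by (1,10)→{3,10}; (2,7)→{1,7}; (3,5)→{5,10}; (4,3)→{3,7}; (5,1)→{1,4}; (6,9)→{7,9,11}; (7,11)→{10,11}. Safe: 2, 6, 8. Place at column 6.
Row 9: attacked by (1,10)→{2,10}; (2,7)→{7}; (3,5)→{5,11}; (4,3)→{3,8}; (5,1)→{1,5}; (6,9)→{6,9}; (7,11)→{9,11}; (8,6)→{5,6,7}. Safe: 4. Place at column 4.
Row 10: attacked by (1,10)→{1,10}; (2,7)→{7}; (3,5)→{5}; (4,3)→{3,9}; (5,1)→{1,6}; (6,9)→{5,9}; (7,11)→{8,11}; (8,6)→{4,6,8}; (9,4)→{3,4,5}. Safe: 2. Place at column 2.
Row 11: attacked by (1,10)→{10}; (2,7)→{7}; (3,5)→{5}; (4,3)→{3,10}; (5,1)→{1,7}; (6,9)→{4,9}; (7,11)→{7,11}; (8,6)→{3,6,9}; (9,4)→{2,4,6}; (10,2)→{1,2,3}. Safe: 8. Place at column 8.
Columns [10, 7, 5, 3, 1, 9, 11, 6, 4, 2, 8], r−c [-9, -5, -2, 1, 4, -3, -4, 2, 5, 8, 3], r+c [11, 9, 8, 7, 6, 15, 18, 14, 13, 12, 19] are all distinct, so no two queens attack.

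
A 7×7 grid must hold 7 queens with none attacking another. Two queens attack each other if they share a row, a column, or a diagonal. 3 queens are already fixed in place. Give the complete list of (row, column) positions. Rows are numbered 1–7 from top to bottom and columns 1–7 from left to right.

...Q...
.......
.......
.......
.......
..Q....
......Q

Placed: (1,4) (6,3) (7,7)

(1,4) (2,1) (3,5) (4,2) (5,6) (6,3) (7,7)

Row 2: attacked by (1,4)→{3,4,5}; (6,3)→{3,7}; (7,7)→{2,7}. Safe: 1, 6. Place at column 1.
Row 3: attacked by (1,4)→{2,4,6}; (2,1)→{1,2}; (6,3)→{3,6}; (7,7)→{3,7}. Safe: 5. Place at column 5.
Row 4: attacked by (1,4)→{1,4,7}; (2,1)→{1,3}; (3,5)→{4,5,6}; (6,3)→{1,3,5}; (7,7)→{4,7}. Safe: 2. Place at column 2.
Row 5: attacked by (1,4)→{4}; (2,1)→{1,4}; (3,5)→{3,5,7}; (4,2)→{1,2,3}; (6,3)→{2,3,4}; (7,7)→{5,7}. Safe: 6. Place at column 6.
Columns [4, 1, 5, 2, 6, 3, 7], r−c [-3, 1, -2, 2, -1, 3, 0], r+c [5, 3, 8, 6, 11, 9, 14] are all distinct, so no two queens attack.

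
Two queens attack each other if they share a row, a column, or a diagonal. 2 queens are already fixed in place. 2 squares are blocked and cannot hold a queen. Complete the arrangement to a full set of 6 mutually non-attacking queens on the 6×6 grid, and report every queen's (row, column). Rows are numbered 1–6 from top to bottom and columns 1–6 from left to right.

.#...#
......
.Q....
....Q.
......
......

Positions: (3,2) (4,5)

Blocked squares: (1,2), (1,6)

(1,3) (2,6) (3,2) (4,5) (5,1) (6,4)

Row 1: attacked by (3,2)→{2,4}; (4,5)→{2,5}. Blocked: 2,6. Safe: 1, 3. Place at column 3.
Row 2: attacked by (1,3)→{2,3,4}; (3,2)→{1,2,3}; (4,5)→{3,5}. Safe: 6. Place at column 6.
Row 5: attacked by (1,3)→{3}; (2,6)→{3,6}; (3,2)→{2,4}; (4,5)→{4,5,6}. Safe: 1. Place at column 1.
Row 6: attacked by (1,3)→{3}; (2,6)→{2,6}; (3,2)→{2,5}; (4,5)→{3,5}; (5,1)→{1,2}. Safe: 4. Place at column 4.
Columns [3, 6, 2, 5, 1, 4], r−c [-2, -4, 1, -1, 4, 2], r+c [4, 8, 5, 9, 6, 10] are all distinct, so no two queens attack.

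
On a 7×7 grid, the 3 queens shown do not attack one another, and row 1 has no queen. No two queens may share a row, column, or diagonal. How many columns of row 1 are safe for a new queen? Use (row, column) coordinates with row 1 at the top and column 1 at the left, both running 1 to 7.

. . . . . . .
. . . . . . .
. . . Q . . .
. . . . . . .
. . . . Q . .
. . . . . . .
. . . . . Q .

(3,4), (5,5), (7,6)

2

(3,4) attacks row 1 at column 4 and diagonals 2, 6.
(5,5) attacks row 1 at column 5 and diagonals 1.
(7,6) attacks row 1 at column 6.
Attacked columns: {1, 2, 4, 5, 6}. Safe: {3, 7}.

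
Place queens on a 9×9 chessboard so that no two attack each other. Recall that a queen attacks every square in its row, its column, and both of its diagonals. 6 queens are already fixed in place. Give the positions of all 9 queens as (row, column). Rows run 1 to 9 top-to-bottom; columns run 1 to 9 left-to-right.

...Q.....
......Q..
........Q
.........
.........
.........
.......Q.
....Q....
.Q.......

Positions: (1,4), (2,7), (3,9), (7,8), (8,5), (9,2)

Row 4: attacked by (1,4)→{1,4,7}; (2,7)→{5,7,9}; (3,9)→{8,9}; (7,8)→{5,8}; (8,5)→{1,5,9}; (9,2)→{2,7}. Safe: 3, 6. Place at column 6.
Row 5: attacked by (1,4)→{4,8}; (2,7)→{4,7}; (3,9)→{7,9}; (4,6)→{5,6,7}; (7,8)→{6,8}; (8,5)→{2,5,8}; (9,2)→{2,6}. Safe: 1, 3. Place at column 3.
Row 6: attacked by (1,4)→{4,9}; (2,7)→{3,7}; (3,9)→{6,9}; (4,6)→{4,6,8}; (5,3)→{2,3,4}; (7,8)→{7,8,9}; (8,5)→{3,5,7}; (9,2)→{2,5}. Safe: 1. Place at column 1.
Columns [4, 7, 9, 6, 3, 1, 8, 5, 2], r−c [-3, -5, -6, -2, 2, 5, -1, 3, 7], r+c [5, 9, 12, 10, 8, 7, 15, 13, 11] are all distinct, so no two queens attack.

(1,4) (2,7) (3,9) (4,6) (5,3) (6,1) (7,8) (8,5) (9,2)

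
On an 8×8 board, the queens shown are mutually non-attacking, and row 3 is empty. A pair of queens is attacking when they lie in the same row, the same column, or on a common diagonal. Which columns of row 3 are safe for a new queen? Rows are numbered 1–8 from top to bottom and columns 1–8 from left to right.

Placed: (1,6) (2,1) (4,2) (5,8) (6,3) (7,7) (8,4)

columns 5

(1,6) attacks row 3 at column 6 and diagonals 4, 8.
(2,1) attacks row 3 at column 1 and diagonals 2.
(4,2) attacks row 3 at column 2 and diagonals 1, 3.
(5,8) attacks row 3 at column 8 and diagonals 6.
(6,3) attacks row 3 at column 3 and diagonals 6.
(7,7) attacks row 3 at column 7 and diagonals 3.
(8,4) attacks row 3 at column 4.
Attacked columns: {1, 2, 3, 4, 6, 7, 8}. Safe: {5}.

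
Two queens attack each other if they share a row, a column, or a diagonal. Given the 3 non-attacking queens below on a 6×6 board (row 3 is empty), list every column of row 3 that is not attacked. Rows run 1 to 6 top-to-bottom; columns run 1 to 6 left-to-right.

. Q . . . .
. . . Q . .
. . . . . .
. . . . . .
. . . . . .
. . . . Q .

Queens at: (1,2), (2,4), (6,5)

columns 1, 6

(1,2) attacks row 3 at column 2 and diagonals 4.
(2,4) attacks row 3 at column 4 and diagonals 3, 5.
(6,5) attacks row 3 at column 5 and diagonals 2.
Attacked columns: {2, 3, 4, 5}. Safe: {1, 6}.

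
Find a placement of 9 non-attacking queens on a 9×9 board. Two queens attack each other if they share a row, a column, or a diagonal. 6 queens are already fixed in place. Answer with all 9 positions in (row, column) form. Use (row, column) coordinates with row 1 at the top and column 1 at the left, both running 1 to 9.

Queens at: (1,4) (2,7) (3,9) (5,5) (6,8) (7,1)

(1,4) (2,7) (3,9) (4,2) (5,5) (6,8) (7,1) (8,3) (9,6)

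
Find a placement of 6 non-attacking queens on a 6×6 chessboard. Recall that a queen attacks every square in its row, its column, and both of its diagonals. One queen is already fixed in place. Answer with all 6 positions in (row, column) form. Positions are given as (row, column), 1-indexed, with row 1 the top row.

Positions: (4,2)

Row 1: attacked by (4,2)→{2,5}. Safe: 1, 3, 4, 6. Place at column 4.
Row 2: attacked by (1,4)→{3,4,5}; (4,2)→{2,4}. Safe: 1, 6. Place at column 1.
Row 3: attacked by (1,4)→{2,4,6}; (2,1)→{1,2}; (4,2)→{1,2,3}. Safe: 5. Place at column 5.
Row 5: attacked by (1,4)→{4}; (2,1)→{1,4}; (3,5)→{3,5}; (4,2)→{1,2,3}. Safe: 6. Place at column 6.
Row 6: attacked by (1,4)→{4}; (2,1)→{1,5}; (3,5)→{2,5}; (4,2)→{2,4}; (5,6)→{5,6}. Safe: 3. Place at column 3.
Columns [4, 1, 5, 2, 6, 3], r−c [-3, 1, -2, 2, -1, 3], r+c [5, 3, 8, 6, 11, 9] are all distinct, so no two queens attack.

(1,4) (2,1) (3,5) (4,2) (5,6) (6,3)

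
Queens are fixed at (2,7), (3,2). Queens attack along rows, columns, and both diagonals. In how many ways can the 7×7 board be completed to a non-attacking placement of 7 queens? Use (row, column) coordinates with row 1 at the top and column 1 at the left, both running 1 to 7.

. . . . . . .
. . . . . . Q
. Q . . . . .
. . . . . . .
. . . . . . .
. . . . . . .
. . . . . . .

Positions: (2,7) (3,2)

Branch on row 1: col 1 → 0; col 3 → 1; col 5 → 2.
Sum: 0 + 1 + 2 = 3.

3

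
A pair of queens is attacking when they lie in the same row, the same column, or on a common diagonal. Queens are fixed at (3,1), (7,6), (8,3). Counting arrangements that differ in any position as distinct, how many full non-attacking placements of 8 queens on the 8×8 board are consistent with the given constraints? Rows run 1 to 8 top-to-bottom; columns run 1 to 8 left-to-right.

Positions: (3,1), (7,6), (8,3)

Branch on row 1: col 2 → 0; col 4 → 2; col 5 → 1; col 7 → 0; col 8 → 0.
Sum: 0 + 2 + 1 + 0 + 0 = 3.

3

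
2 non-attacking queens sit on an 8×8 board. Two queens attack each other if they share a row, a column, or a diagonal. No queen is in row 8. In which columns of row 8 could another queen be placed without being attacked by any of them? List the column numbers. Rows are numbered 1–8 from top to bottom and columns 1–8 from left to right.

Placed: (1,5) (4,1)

(1,5) attacks row 8 at column 5.
(4,1) attacks row 8 at column 1 and diagonals 5.
Attacked columns: {1, 5}. Safe: {2, 3, 4, 6, 7, 8}.

columns 2, 3, 4, 6, 7, 8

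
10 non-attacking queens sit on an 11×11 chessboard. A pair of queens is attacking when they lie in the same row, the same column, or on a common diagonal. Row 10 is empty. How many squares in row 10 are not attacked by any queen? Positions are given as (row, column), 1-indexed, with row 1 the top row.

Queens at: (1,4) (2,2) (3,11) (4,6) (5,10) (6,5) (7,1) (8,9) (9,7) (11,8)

(1,4) attacks row 10 at column 4.
(2,2) attacks row 10 at column 2 and diagonals 10.
(3,11) attacks row 10 at column 11 and diagonals 4.
(4,6) attacks row 10 at column 6.
(5,10) attacks row 10 at column 10 and diagonals 5.
(6,5) attacks row 10 at column 5 and diagonals 1, 9.
(7,1) attacks row 10 at column 1 and diagonals 4.
(8,9) attacks row 10 at column 9 and diagonals 7, 11.
(9,7) attacks row 10 at column 7 and diagonals 6, 8.
(11,8) attacks row 10 at column 8 and diagonals 7, 9.
Attacked columns: {1, 2, 4, 5, 6, 7, 8, 9, 10, 11}. Safe: {3}.

1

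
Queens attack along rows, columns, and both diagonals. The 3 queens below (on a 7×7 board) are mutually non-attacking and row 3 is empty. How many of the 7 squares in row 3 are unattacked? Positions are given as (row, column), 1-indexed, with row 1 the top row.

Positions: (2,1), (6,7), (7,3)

2

(2,1) attacks row 3 at column 1 and diagonals 2.
(6,7) attacks row 3 at column 7 and diagonals 4.
(7,3) attacks row 3 at column 3 and diagonals 7.
Attacked columns: {1, 2, 3, 4, 7}. Safe: {5, 6}.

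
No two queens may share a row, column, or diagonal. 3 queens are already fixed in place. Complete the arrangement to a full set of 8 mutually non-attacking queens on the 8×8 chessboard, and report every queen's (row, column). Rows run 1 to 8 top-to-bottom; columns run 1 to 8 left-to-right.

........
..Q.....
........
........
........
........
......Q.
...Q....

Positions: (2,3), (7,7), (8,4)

Row 1: attacked by (2,3)→{2,3,4}; (7,7)→{1,7}; (8,4)→{4}. Safe: 5, 6, 8. Place at column 8.
Row 3: attacked by (1,8)→{6,8}; (2,3)→{2,3,4}; (7,7)→{3,7}; (8,4)→{4}. Safe: 1, 5. Place at column 1.
Row 4: attacked by (1,8)→{5,8}; (2,3)→{1,3,5}; (3,1)→{1,2}; (7,7)→{4,7}; (8,4)→{4,8}. Safe: 6. Place at column 6.
Row 5: attacked by (1,8)→{4,8}; (2,3)→{3,6}; (3,1)→{1,3}; (4,6)→{5,6,7}; (7,7)→{5,7}; (8,4)→{1,4,7}. Safe: 2. Place at column 2.
Row 6: attacked by (1,8)→{3,8}; (2,3)→{3,7}; (3,1)→{1,4}; (4,6)→{4,6,8}; (5,2)→{1,2,3}; (7,7)→{6,7,8}; (8,4)→{2,4,6}. Safe: 5. Place at column 5.
Columns [8, 3, 1, 6, 2, 5, 7, 4], r−c [-7, -1, 2, -2, 3, 1, 0, 4], r+c [9, 5, 4, 10, 7, 11, 14, 12] are all distinct, so no two queens attack.

(1,8) (2,3) (3,1) (4,6) (5,2) (6,5) (7,7) (8,4)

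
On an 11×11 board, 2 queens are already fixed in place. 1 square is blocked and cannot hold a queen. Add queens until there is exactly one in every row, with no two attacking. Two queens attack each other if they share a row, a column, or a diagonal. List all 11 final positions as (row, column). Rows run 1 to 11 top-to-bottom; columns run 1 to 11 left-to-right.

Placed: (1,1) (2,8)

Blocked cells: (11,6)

Row 3: attacked by (1,1)→{1,3}; (2,8)→{7,8,9}. Safe: 2, 4, 5, 6, 10, 11. Place at column 5.
Row 4: attacked by (1,1)→{1,4}; (2,8)→{6,8,10}; (3,5)→{4,5,6}. Safe: 2, 3, 7, 9, 11. Place at column 11.
Row 5: attacked by (1,1)→{1,5}; (2,8)→{5,8,11}; (3,5)→{3,5,7}; (4,11)→{10,11}. Safe: 2, 4, 6, 9. Place at column 6.
Row 6: attacked by (1,1)→{1,6}; (2,8)→{4,8}; (3,5)→{2,5,8}; (4,11)→{9,11}; (5,6)→{5,6,7}. Safe: 3, 10. Place at column 3.
Row 7: attacked by (1,1)→{1,7}; (2,8)→{3,8}; (3,5)→{1,5,9}; (4,11)→{8,11}; (5,6)→{4,6,8}; (6,3)→{2,3,4}. Safe: 10. Place at column 10.
Row 8: attacked by (1,1)→{1,8}; (2,8)→{2,8}; (3,5)→{5,10}; (4,11)→{7,11}; (5,6)→{3,6,9}; (6,3)→{1,3,5}; (7,10)→{9,10,11}. Safe: 4. Place at column 4.
Row 9: attacked by (1,1)→{1,9}; (2,8)→{1,8}; (3,5)→{5,11}; (4,11)→{6,11}; (5,6)→{2,6,10}; (6,3)→{3,6}; (7,10)→{8,10}; (8,4)→{3,4,5}. Safe: 7. Place at column 7.
Row 10: attacked by (1,1)→{1,10}; (2,8)→{8}; (3,5)→{5}; (4,11)→{5,11}; (5,6)→{1,6,11}; (6,3)→{3,7}; (7,10)→{7,10}; (8,4)→{2,4,6}; (9,7)→{6,7,8}. Safe: 9. Place at column 9.
Row 11: attacked by (1,1)→{1,11}; (2,8)→{8}; (3,5)→{5}; (4,11)→{4,11}; (5,6)→{6}; (6,3)→{3,8}; (7,10)→{6,10}; (8,4)→{1,4,7}; (9,7)→{5,7,9}; (10,9)→{8,9,10}. Blocked: 6. Safe: 2. Place at column 2.
Columns [1, 8, 5, 11, 6, 3, 10, 4, 7, 9, 2], r−c [0, -6, -2, -7, -1, 3, -3, 4, 2, 1, 9], r+c [2, 10, 8, 15, 11, 9, 17, 12, 16, 19, 13] are all distinct, so no two queens attack.

(1,1) (2,8) (3,5) (4,11) (5,6) (6,3) (7,10) (8,4) (9,7) (10,9) (11,2)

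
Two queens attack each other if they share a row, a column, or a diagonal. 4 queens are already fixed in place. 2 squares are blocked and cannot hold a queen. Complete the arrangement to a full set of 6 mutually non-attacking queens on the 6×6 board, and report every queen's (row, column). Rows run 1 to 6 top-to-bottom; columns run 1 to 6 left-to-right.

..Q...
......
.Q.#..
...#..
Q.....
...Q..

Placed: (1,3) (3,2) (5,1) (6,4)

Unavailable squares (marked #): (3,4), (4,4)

(1,3) (2,6) (3,2) (4,5) (5,1) (6,4)

Row 2: attacked by (1,3)→{2,3,4}; (3,2)→{1,2,3}; (5,1)→{1,4}; (6,4)→{4}. Safe: 5, 6. Place at column 6.
Row 4: attacked by (1,3)→{3,6}; (2,6)→{4,6}; (3,2)→{1,2,3}; (5,1)→{1,2}; (6,4)→{2,4,6}. Blocked: 4. Safe: 5. Place at column 5.
Columns [3, 6, 2, 5, 1, 4], r−c [-2, -4, 1, -1, 4, 2], r+c [4, 8, 5, 9, 6, 10] are all distinct, so no two queens attack.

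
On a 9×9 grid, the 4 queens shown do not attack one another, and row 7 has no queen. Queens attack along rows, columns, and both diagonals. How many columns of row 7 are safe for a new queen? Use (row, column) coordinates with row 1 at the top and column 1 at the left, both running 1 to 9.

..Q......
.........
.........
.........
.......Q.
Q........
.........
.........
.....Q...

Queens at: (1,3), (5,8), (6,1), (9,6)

2

(1,3) attacks row 7 at column 3 and diagonals 9.
(5,8) attacks row 7 at column 8 and diagonals 6.
(6,1) attacks row 7 at column 1 and diagonals 2.
(9,6) attacks row 7 at column 6 and diagonals 4, 8.
Attacked columns: {1, 2, 3, 4, 6, 8, 9}. Safe: {5, 7}.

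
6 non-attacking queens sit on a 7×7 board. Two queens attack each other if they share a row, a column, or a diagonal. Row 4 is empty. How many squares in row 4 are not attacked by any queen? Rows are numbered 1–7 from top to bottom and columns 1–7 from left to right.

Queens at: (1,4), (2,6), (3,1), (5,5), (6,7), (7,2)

(1,4) attacks row 4 at column 4 and diagonals 1, 7.
(2,6) attacks row 4 at column 6 and diagonals 4.
(3,1) attacks row 4 at column 1 and diagonals 2.
(5,5) attacks row 4 at column 5 and diagonals 4, 6.
(6,7) attacks row 4 at column 7 and diagonals 5.
(7,2) attacks row 4 at column 2 and diagonals 5.
Attacked columns: {1, 2, 4, 5, 6, 7}. Safe: {3}.

1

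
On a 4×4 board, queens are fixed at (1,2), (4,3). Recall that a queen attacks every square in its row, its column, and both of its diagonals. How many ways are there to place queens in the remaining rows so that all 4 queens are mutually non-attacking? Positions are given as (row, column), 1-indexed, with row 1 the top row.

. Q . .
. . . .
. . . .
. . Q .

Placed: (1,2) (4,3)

1

Branch on row 2: col 4 → 1.
Sum: 1 = 1.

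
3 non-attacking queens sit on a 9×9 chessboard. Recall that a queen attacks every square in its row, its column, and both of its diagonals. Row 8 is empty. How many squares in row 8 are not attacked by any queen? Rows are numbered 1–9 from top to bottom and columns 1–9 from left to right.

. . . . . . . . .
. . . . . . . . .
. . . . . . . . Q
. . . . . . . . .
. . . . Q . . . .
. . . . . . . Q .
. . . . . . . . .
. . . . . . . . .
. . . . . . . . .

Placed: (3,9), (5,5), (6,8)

3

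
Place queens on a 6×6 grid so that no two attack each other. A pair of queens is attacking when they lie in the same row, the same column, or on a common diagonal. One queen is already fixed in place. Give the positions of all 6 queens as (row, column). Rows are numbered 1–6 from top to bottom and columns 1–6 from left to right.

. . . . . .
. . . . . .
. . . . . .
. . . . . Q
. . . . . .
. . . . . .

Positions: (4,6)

Row 1: attacked by (4,6)→{3,6}. Safe: 1, 2, 4, 5. Place at column 5.
Row 2: attacked by (1,5)→{4,5,6}; (4,6)→{4,6}. Safe: 1, 2, 3. Place at column 3.
Row 3: attacked by (1,5)→{3,5}; (2,3)→{2,3,4}; (4,6)→{5,6}. Safe: 1. Place at column 1.
Row 5: attacked by (1,5)→{1,5}; (2,3)→{3,6}; (3,1)→{1,3}; (4,6)→{5,6}. Safe: 2, 4. Place at column 4.
Row 6: attacked by (1,5)→{5}; (2,3)→{3}; (3,1)→{1,4}; (4,6)→{4,6}; (5,4)→{3,4,5}. Safe: 2. Place at column 2.
Columns [5, 3, 1, 6, 4, 2], r−c [-4, -1, 2, -2, 1, 4], r+c [6, 5, 4, 10, 9, 8] are all distinct, so no two queens attack.

(1,5) (2,3) (3,1) (4,6) (5,4) (6,2)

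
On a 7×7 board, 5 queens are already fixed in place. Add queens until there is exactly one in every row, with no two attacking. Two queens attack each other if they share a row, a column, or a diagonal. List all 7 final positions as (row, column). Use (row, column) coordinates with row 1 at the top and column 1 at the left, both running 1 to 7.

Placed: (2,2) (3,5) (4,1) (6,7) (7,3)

Row 1: attacked by (2,2)→{1,2,3}; (3,5)→{3,5,7}; (4,1)→{1,4}; (6,7)→{2,7}; (7,3)→{3}. Safe: 6. Place at column 6.
Row 5: attacked by (1,6)→{2,6}; (2,2)→{2,5}; (3,5)→{3,5,7}; (4,1)→{1,2}; (6,7)→{6,7}; (7,3)→{1,3,5}. Safe: 4. Place at column 4.
Columns [6, 2, 5, 1, 4, 7, 3], r−c [-5, 0, -2, 3, 1, -1, 4], r+c [7, 4, 8, 5, 9, 13, 10] are all distinct, so no two queens attack.

(1,6) (2,2) (3,5) (4,1) (5,4) (6,7) (7,3)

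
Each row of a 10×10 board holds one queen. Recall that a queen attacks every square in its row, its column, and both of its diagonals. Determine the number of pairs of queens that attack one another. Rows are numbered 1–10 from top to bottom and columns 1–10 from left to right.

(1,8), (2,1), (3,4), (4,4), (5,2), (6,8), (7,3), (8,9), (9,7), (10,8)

7

Same column: (1,8)–(6,8) (column 8); (1,8)–(10,8) (column 8); (3,4)–(4,4) (column 4); (6,8)–(10,8) (column 8).
Same diagonal: (3,4)–(5,2) (|3−5| = |4−2| = 2); (3,4)–(8,9) (|3−8| = |4−9| = 5); (9,7)–(10,8) (|9−10| = |7−8| = 1).
Total attacking pairs: 7.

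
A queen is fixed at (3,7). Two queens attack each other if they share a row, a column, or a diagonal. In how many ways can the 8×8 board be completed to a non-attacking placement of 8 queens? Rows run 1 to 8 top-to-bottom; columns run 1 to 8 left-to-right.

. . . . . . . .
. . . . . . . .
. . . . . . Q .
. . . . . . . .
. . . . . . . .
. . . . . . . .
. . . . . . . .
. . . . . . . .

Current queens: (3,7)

Branch on row 1: col 1 → 0; col 2 → 2; col 3 → 2; col 4 → 3; col 6 → 7; col 8 → 0.
Sum: 0 + 2 + 2 + 3 + 7 + 0 = 14.

14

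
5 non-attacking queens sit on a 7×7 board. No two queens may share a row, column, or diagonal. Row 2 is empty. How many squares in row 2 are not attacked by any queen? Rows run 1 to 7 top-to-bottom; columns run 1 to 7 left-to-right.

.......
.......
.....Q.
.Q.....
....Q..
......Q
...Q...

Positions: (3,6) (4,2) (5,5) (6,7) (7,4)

1

(3,6) attacks row 2 at column 6 and diagonals 5, 7.
(4,2) attacks row 2 at column 2 and diagonals 4.
(5,5) attacks row 2 at column 5 and diagonals 2.
(6,7) attacks row 2 at column 7 and diagonals 3.
(7,4) attacks row 2 at column 4.
Attacked columns: {2, 3, 4, 5, 6, 7}. Safe: {1}.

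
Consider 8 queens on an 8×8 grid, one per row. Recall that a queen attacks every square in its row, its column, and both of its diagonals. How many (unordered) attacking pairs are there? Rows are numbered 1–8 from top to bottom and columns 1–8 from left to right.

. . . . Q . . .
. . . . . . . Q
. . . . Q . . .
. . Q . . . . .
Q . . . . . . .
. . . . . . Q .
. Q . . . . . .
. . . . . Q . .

2

Same column: (1,5)–(3,5) (column 5).
Same diagonal: (1,5)–(5,1) (|1−5| = |5−1| = 4).
Total attacking pairs: 2.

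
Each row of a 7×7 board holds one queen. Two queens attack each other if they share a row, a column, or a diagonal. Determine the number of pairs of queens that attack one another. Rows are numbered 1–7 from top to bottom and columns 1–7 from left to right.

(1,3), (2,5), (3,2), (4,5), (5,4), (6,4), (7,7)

4

Same column: (2,5)–(4,5) (column 5); (5,4)–(6,4) (column 4).
Same diagonal: (3,2)–(5,4) (|3−5| = |2−4| = 2); (4,5)–(5,4) (|4−5| = |5−4| = 1).
Total attacking pairs: 4.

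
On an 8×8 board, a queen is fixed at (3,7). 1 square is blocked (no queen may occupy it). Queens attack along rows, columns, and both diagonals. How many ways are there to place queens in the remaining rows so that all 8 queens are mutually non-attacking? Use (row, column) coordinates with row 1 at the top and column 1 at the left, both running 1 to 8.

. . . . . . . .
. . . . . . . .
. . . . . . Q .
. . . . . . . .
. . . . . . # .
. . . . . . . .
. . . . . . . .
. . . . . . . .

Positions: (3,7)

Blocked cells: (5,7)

14

Branch on row 1: col 1 → 0; col 2 → 2; col 3 → 2; col 4 → 3; col 6 → 7; col 8 → 0.
Sum: 0 + 2 + 2 + 3 + 7 + 0 = 14.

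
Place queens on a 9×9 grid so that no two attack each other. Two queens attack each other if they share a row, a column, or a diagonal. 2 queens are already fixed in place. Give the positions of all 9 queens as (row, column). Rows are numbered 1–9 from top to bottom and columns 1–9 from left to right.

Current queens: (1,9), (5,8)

Row 2: attacked by (1,9)→{8,9}; (5,8)→{5,8}. Safe: 1, 2, 3, 4, 6, 7. Place at column 7.
Row 3: attacked by (1,9)→{7,9}; (2,7)→{6,7,8}; (5,8)→{6,8}. Safe: 1, 2, 3, 4, 5. Place at column 4.
Row 4: attacked by (1,9)→{6,9}; (2,7)→{5,7,9}; (3,4)→{3,4,5}; (5,8)→{7,8,9}. Safe: 1, 2. Place at column 2.
Row 6: attacked by (1,9)→{4,9}; (2,7)→{3,7}; (3,4)→{1,4,7}; (4,2)→{2,4}; (5,8)→{7,8,9}. Safe: 5, 6. Place at column 6.
Row 7: attacked by (1,9)→{3,9}; (2,7)→{2,7}; (3,4)→{4,8}; (4,2)→{2,5}; (5,8)→{6,8}; (6,6)→{5,6,7}. Safe: 1. Place at column 1.
Row 8: attacked by (1,9)→{2,9}; (2,7)→{1,7}; (3,4)→{4,9}; (4,2)→{2,6}; (5,8)→{5,8}; (6,6)→{4,6,8}; (7,1)→{1,2}. Safe: 3. Place at column 3.
Row 9: attacked by (1,9)→{1,9}; (2,7)→{7}; (3,4)→{4}; (4,2)→{2,7}; (5,8)→{4,8}; (6,6)→{3,6,9}; (7,1)→{1,3}; (8,3)→{2,3,4}. Safe: 5. Place at column 5.
Columns [9, 7, 4, 2, 8, 6, 1, 3, 5], r−c [-8, -5, -1, 2, -3, 0, 6, 5, 4], r+c [10, 9, 7, 6, 13, 12, 8, 11, 14] are all distinct, so no two queens attack.

(1,9) (2,7) (3,4) (4,2) (5,8) (6,6) (7,1) (8,3) (9,5)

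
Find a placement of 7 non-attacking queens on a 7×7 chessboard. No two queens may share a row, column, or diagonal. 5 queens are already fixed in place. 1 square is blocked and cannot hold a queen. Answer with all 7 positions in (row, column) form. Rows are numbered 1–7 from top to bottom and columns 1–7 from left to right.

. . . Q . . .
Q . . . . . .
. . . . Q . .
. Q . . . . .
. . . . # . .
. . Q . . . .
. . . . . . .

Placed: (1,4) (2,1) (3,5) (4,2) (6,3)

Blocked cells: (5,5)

(1,4) (2,1) (3,5) (4,2) (5,6) (6,3) (7,7)

Row 5: attacked by (1,4)→{4}; (2,1)→{1,4}; (3,5)→{3,5,7}; (4,2)→{1,2,3}; (6,3)→{2,3,4}. Blocked: 5. Safe: 6. Place at column 6.
Row 7: attacked by (1,4)→{4}; (2,1)→{1,6}; (3,5)→{1,5}; (4,2)→{2,5}; (5,6)→{4,6}; (6,3)→{2,3,4}. Safe: 7. Place at column 7.
Columns [4, 1, 5, 2, 6, 3, 7], r−c [-3, 1, -2, 2, -1, 3, 0], r+c [5, 3, 8, 6, 11, 9, 14] are all distinct, so no two queens attack.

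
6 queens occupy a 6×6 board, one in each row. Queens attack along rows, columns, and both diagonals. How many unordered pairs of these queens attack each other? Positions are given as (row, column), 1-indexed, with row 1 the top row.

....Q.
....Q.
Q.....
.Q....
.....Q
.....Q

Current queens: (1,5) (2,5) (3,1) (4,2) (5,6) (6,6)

Same column: (1,5)–(2,5) (column 5); (5,6)–(6,6) (column 6).
Same diagonal: (1,5)–(4,2) (|1−4| = |5−2| = 3); (3,1)–(4,2) (|3−4| = |1−2| = 1).
Total attacking pairs: 4.

4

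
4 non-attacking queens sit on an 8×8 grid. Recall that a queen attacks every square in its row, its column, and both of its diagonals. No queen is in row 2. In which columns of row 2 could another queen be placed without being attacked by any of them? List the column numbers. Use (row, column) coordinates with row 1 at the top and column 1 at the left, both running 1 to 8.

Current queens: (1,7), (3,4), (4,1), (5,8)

(1,7) attacks row 2 at column 7 and diagonals 6, 8.
(3,4) attacks row 2 at column 4 and diagonals 3, 5.
(4,1) attacks row 2 at column 1 and diagonals 3.
(5,8) attacks row 2 at column 8 and diagonals 5.
Attacked columns: {1, 3, 4, 5, 6, 7, 8}. Safe: {2}.

columns 2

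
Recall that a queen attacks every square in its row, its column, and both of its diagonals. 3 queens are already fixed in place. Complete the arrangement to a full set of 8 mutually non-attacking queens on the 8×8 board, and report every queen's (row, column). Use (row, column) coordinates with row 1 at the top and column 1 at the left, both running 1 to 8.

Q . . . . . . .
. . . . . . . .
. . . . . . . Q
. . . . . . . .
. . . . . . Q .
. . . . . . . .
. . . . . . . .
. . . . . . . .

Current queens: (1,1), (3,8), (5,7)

(1,1) (2,6) (3,8) (4,3) (5,7) (6,4) (7,2) (8,5)

Row 2: attacked by (1,1)→{1,2}; (3,8)→{7,8}; (5,7)→{4,7}. Safe: 3, 5, 6. Place at column 6.
Row 4: attacked by (1,1)→{1,4}; (2,6)→{4,6,8}; (3,8)→{7,8}; (5,7)→{6,7,8}. Safe: 2, 3, 5. Place at column 3.
Row 6: attacked by (1,1)→{1,6}; (2,6)→{2,6}; (3,8)→{5,8}; (4,3)→{1,3,5}; (5,7)→{6,7,8}. Safe: 4. Place at column 4.
Row 7: attacked by (1,1)→{1,7}; (2,6)→{1,6}; (3,8)→{4,8}; (4,3)→{3,6}; (5,7)→{5,7}; (6,4)→{3,4,5}. Safe: 2. Place at column 2.
Row 8: attacked by (1,1)→{1,8}; (2,6)→{6}; (3,8)→{3,8}; (4,3)→{3,7}; (5,7)→{4,7}; (6,4)→{2,4,6}; (7,2)→{1,2,3}. Safe: 5. Place at column 5.
Columns [1, 6, 8, 3, 7, 4, 2, 5], r−c [0, -4, -5, 1, -2, 2, 5, 3], r+c [2, 8, 11, 7, 12, 10, 9, 13] are all distinct, so no two queens attack.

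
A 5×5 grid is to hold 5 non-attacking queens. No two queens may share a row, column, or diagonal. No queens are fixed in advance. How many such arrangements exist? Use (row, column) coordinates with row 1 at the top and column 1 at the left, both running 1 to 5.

10

Branch on row 1: col 1 → 2; col 2 → 2; col 3 → 2; col 4 → 2; col 5 → 2.
Sum: 2 + 2 + 2 + 2 + 2 = 10.
(This is the classic 5-queens count.)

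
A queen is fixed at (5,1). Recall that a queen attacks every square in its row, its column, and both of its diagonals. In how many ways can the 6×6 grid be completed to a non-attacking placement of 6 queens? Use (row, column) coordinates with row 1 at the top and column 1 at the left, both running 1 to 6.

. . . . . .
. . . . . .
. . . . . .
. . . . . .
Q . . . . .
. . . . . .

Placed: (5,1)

1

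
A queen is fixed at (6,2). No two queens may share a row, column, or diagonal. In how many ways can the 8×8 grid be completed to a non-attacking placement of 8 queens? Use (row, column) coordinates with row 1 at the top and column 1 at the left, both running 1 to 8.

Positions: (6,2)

Branch on row 1: col 1 → 1; col 3 → 2; col 4 → 3; col 5 → 3; col 6 → 4; col 8 → 1.
Sum: 1 + 2 + 3 + 3 + 4 + 1 = 14.

14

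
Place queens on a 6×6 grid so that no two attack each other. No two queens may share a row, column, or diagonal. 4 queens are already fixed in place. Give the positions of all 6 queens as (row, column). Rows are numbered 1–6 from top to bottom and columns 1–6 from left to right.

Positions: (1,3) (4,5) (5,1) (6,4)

Row 2: attacked by (1,3)→{2,3,4}; (4,5)→{3,5}; (5,1)→{1,4}; (6,4)→{4}. Safe: 6. Place at column 6.
Row 3: attacked by (1,3)→{1,3,5}; (2,6)→{5,6}; (4,5)→{4,5,6}; (5,1)→{1,3}; (6,4)→{1,4}. Safe: 2. Place at column 2.
Columns [3, 6, 2, 5, 1, 4], r−c [-2, -4, 1, -1, 4, 2], r+c [4, 8, 5, 9, 6, 10] are all distinct, so no two queens attack.

(1,3) (2,6) (3,2) (4,5) (5,1) (6,4)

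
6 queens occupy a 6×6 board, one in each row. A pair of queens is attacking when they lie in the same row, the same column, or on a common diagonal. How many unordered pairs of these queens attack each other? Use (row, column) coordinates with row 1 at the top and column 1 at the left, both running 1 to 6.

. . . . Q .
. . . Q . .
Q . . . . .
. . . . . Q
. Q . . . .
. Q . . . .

3

Same column: (5,2)–(6,2) (column 2).
Same diagonal: (1,5)–(2,4) (|1−2| = |5−4| = 1); (2,4)–(4,6) (|2−4| = |4−6| = 2).
Total attacking pairs: 3.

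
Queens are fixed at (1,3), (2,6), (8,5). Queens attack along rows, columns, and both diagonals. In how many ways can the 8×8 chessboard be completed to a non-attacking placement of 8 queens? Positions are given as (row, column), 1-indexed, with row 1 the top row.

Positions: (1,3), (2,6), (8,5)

2

Branch on row 3: col 2 → 1; col 4 → 0; col 8 → 1.
Sum: 1 + 0 + 1 = 2.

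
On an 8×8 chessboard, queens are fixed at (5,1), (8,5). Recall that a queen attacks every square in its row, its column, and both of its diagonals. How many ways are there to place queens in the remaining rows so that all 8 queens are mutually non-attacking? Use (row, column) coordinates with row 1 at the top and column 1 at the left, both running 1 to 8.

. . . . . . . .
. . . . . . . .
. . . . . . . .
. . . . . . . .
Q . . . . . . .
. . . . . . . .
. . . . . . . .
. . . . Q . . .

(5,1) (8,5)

5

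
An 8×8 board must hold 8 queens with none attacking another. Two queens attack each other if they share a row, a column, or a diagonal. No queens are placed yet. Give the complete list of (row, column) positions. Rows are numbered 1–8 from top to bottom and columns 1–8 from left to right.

Row 1: Safe: 1, 2, 3, 4, 5, 6, 7, 8. Place at column 6.
Row 2: attacked by (1,6)→{5,6,7}. Safe: 1, 2, 3, 4, 8. Place at column 1.
Row 3: attacked by (1,6)→{4,6,8}; (2,1)→{1,2}. Safe: 3, 5, 7. Place at column 5.
Row 4: attacked by (1,6)→{3,6}; (2,1)→{1,3}; (3,5)→{4,5,6}. Safe: 2, 7, 8. Place at column 2.
Row 5: attacked by (1,6)→{2,6}; (2,1)→{1,4}; (3,5)→{3,5,7}; (4,2)→{1,2,3}. Safe: 8. Place at column 8.
Row 6: attacked by (1,6)→{1,6}; (2,1)→{1,5}; (3,5)→{2,5,8}; (4,2)→{2,4}; (5,8)→{7,8}. Safe: 3. Place at column 3.
Row 7: attacked by (1,6)→{6}; (2,1)→{1,6}; (3,5)→{1,5}; (4,2)→{2,5}; (5,8)→{6,8}; (6,3)→{2,3,4}. Safe: 7. Place at column 7.
Row 8: attacked by (1,6)→{6}; (2,1)→{1,7}; (3,5)→{5}; (4,2)→{2,6}; (5,8)→{5,8}; (6,3)→{1,3,5}; (7,7)→{6,7,8}. Safe: 4. Place at column 4.
Columns [6, 1, 5, 2, 8, 3, 7, 4], r−c [-5, 1, -2, 2, -3, 3, 0, 4], r+c [7, 3, 8, 6, 13, 9, 14, 12] are all distinct, so no two queens attack.

(1,6) (2,1) (3,5) (4,2) (5,8) (6,3) (7,7) (8,4)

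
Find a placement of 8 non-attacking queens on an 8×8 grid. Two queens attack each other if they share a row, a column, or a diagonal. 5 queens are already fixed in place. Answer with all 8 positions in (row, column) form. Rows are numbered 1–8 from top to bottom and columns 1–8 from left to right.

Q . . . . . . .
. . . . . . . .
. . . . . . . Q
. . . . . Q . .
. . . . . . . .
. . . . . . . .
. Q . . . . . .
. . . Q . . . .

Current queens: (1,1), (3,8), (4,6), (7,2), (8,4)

Row 2: attacked by (1,1)→{1,2}; (3,8)→{7,8}; (4,6)→{4,6,8}; (7,2)→{2,7}; (8,4)→{4}. Safe: 3, 5. Place at column 5.
Row 5: attacked by (1,1)→{1,5}; (2,5)→{2,5,8}; (3,8)→{6,8}; (4,6)→{5,6,7}; (7,2)→{2,4}; (8,4)→{1,4,7}. Safe: 3. Place at column 3.
Row 6: attacked by (1,1)→{1,6}; (2,5)→{1,5}; (3,8)→{5,8}; (4,6)→{4,6,8}; (5,3)→{2,3,4}; (7,2)→{1,2,3}; (8,4)→{2,4,6}. Safe: 7. Place at column 7.
Columns [1, 5, 8, 6, 3, 7, 2, 4], r−c [0, -3, -5, -2, 2, -1, 5, 4], r+c [2, 7, 11, 10, 8, 13, 9, 12] are all distinct, so no two queens attack.

(1,1) (2,5) (3,8) (4,6) (5,3) (6,7) (7,2) (8,4)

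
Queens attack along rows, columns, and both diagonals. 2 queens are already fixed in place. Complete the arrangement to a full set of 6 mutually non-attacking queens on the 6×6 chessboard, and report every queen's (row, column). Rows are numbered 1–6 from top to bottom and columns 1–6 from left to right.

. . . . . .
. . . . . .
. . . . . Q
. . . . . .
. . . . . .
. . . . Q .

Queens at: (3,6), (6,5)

Row 1: attacked by (3,6)→{4,6}; (6,5)→{5}. Safe: 1, 2, 3. Place at column 2.
Row 2: attacked by (1,2)→{1,2,3}; (3,6)→{5,6}; (6,5)→{1,5}. Safe: 4. Place at column 4.
Row 4: attacked by (1,2)→{2,5}; (2,4)→{2,4,6}; (3,6)→{5,6}; (6,5)→{3,5}. Safe: 1. Place at column 1.
Row 5: attacked by (1,2)→{2,6}; (2,4)→{1,4}; (3,6)→{4,6}; (4,1)→{1,2}; (6,5)→{4,5,6}. Safe: 3. Place at column 3.
Columns [2, 4, 6, 1, 3, 5], r−c [-1, -2, -3, 3, 2, 1], r+c [3, 6, 9, 5, 8, 11] are all distinct, so no two queens attack.

(1,2) (2,4) (3,6) (4,1) (5,3) (6,5)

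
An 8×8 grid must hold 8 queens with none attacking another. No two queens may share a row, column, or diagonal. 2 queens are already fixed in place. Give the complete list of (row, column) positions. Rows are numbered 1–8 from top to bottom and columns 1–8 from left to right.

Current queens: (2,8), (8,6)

(1,4) (2,8) (3,5) (4,3) (5,1) (6,7) (7,2) (8,6)

Row 1: attacked by (2,8)→{7,8}; (8,6)→{6}. Safe: 1, 2, 3, 4, 5. Place at column 4.
Row 3: attacked by (1,4)→{2,4,6}; (2,8)→{7,8}; (8,6)→{1,6}. Safe: 3, 5. Place at column 5.
Row 4: attacked by (1,4)→{1,4,7}; (2,8)→{6,8}; (3,5)→{4,5,6}; (8,6)→{2,6}. Safe: 3. Place at column 3.
Row 5: attacked by (1,4)→{4,8}; (2,8)→{5,8}; (3,5)→{3,5,7}; (4,3)→{2,3,4}; (8,6)→{3,6}. Safe: 1. Place at column 1.
Row 6: attacked by (1,4)→{4}; (2,8)→{4,8}; (3,5)→{2,5,8}; (4,3)→{1,3,5}; (5,1)→{1,2}; (8,6)→{4,6,8}. Safe: 7. Place at column 7.
Row 7: attacked by (1,4)→{4}; (2,8)→{3,8}; (3,5)→{1,5}; (4,3)→{3,6}; (5,1)→{1,3}; (6,7)→{6,7,8}; (8,6)→{5,6,7}. Safe: 2. Place at column 2.
Columns [4, 8, 5, 3, 1, 7, 2, 6], r−c [-3, -6, -2, 1, 4, -1, 5, 2], r+c [5, 10, 8, 7, 6, 13, 9, 14] are all distinct, so no two queens attack.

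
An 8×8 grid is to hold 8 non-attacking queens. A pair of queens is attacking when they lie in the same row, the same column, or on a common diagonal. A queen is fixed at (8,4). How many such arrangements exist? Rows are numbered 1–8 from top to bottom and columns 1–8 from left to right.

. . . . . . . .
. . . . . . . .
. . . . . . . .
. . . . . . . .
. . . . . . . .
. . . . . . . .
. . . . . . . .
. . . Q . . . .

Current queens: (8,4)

18

Branch on row 1: col 1 → 1; col 2 → 3; col 3 → 3; col 5 → 3; col 6 → 4; col 7 → 3; col 8 → 1.
Sum: 1 + 3 + 3 + 3 + 4 + 3 + 1 = 18.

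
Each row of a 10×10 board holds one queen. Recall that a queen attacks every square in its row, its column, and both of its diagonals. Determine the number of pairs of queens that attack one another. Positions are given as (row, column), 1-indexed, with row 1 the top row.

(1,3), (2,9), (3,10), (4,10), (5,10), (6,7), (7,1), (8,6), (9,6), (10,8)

Same column: (3,10)–(4,10) (column 10); (3,10)–(5,10) (column 10); (4,10)–(5,10) (column 10); (8,6)–(9,6) (column 6).
Same diagonal: (2,9)–(3,10) (|2−3| = |9−10| = 1); (3,10)–(6,7) (|3−6| = |10−7| = 3); (4,10)–(8,6) (|4−8| = |10−6| = 4); (5,10)–(9,6) (|5−9| = |10−6| = 4); (8,6)–(10,8) (|8−10| = |6−8| = 2).
Total attacking pairs: 9.

9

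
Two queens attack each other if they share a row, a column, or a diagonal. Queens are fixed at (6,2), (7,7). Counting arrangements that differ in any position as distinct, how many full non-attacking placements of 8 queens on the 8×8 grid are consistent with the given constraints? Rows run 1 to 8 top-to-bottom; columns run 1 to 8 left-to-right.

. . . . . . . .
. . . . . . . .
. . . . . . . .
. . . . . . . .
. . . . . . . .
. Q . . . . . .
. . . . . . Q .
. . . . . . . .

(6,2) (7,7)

5

Branch on row 1: col 3 → 0; col 4 → 1; col 5 → 1; col 6 → 2; col 8 → 1.
Sum: 0 + 1 + 1 + 2 + 1 = 5.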